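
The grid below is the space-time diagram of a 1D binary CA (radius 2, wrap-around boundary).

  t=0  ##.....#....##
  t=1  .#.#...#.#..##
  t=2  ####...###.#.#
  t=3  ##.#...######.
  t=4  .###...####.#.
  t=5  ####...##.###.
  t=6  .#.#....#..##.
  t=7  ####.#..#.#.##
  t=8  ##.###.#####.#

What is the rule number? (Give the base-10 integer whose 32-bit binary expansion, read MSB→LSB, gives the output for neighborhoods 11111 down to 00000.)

  #####|#  b31=1 t=2,i=1
  ####.|.  b30=0 t=0,i=0
  ###.#|#  b29=1 t=2,i=9
  ###..|#  b28=1 t=0,i=1
  ##.##|.  b27=0 t=3,i=13
  ##.#.|#  b26=1 t=1,i=0
  ##..#|#  b25=1 t=6,i=13
  ##...|.  b24=0 t=0,i=2
  #.###|.  b23=0 t=2,i=13
  #.##.|.  b22=0 t=3,i=0
  #.#.#|#  b21=1 t=1,i=1
  #.#..|#  b20=1 t=1,i=3
  #..##|#  b19=1 t=1,i=11
  #..#.|#  b18=1 t=6,i=0
  #...#|.  b17=0 t=1,i=5
  #....|#  b16=1 t=0,i=3
  .####|#  b15=1 t=0,i=13
  .###.|#  b14=1 t=2,i=8
  .##.#|#  b13=1 t=1,i=13
  .##..|#  b12=1 t=6,i=12
  .#.##|#  b11=1 t=2,i=12
  .#.#.|#  b10=1 t=1,i=2
  .#..#|.  b9=0 t=1,i=10
  .#...|.  b8=0 t=0,i=8
  ..###|#  b7=1 t=0,i=12
  ..##.|.  b6=0 t=1,i=12
  ..#.#|#  b5=1 t=1,i=7
  ..#..|#  b4=1 t=0,i=7
  ...##|.  b3=0 t=0,i=11
  ...#.|.  b2=0 t=0,i=6
  ....#|.  b1=0 t=0,i=5
  .....|.  b0=0 t=0,i=4
  bits 10110110001111011111110010110000 = 3057515696

3057515696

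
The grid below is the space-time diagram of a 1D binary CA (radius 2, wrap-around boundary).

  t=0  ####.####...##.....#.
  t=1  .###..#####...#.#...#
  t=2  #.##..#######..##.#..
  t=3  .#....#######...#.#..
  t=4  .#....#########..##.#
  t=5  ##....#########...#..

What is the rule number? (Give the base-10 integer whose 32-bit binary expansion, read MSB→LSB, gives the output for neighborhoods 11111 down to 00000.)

4044549265

  [31] ##### => #  t=1,i=8
  [30] ####. => #  t=0,i=2
  [29] ###.# => #  t=0,i=3
  [28] ###.. => #  t=0,i=8
  [27] ##.## => .  t=0,i=4
  [26] ##.#. => .  t=2,i=17
  [25] ##..# => .  t=1,i=4
  [24] ##... => #  t=0,i=9
  [23] #.### => .  t=0,i=0
  [22] #.##. => .  t=2,i=2
  [21] #.#.# => .  t=4,i=20
  [20] #.#.. => #  t=1,i=16
  [19] #..## => .  t=1,i=5
  [18] #..#. => .  t=2,i=20
  [17] #...# => #  t=0,i=10
  [16] #.... => .  t=0,i=15
  [15] .#### => #  t=0,i=1
  [14] .###. => #  t=1,i=2
  [13] .##.# => #  t=2,i=16
  [12] .##.. => .  t=0,i=13
  [11] .#.## => #  t=0,i=20
  [10] .#.#. => #  t=1,i=15
  [9] .#..# => .  t=2,i=19
  [8] .#... => .  t=1,i=17
  [7] ..### => #  t=1,i=6
  [6] ..##. => .  t=0,i=12
  [5] ..#.# => .  t=0,i=19
  [4] ..#.. => #  t=3,i=1
  [3] ...## => .  t=0,i=11
  [2] ...#. => .  t=0,i=18
  [1] ....# => .  t=0,i=17
  [0] ..... => #  t=0,i=16
  bits 11110001000100101110110010010001 = 4044549265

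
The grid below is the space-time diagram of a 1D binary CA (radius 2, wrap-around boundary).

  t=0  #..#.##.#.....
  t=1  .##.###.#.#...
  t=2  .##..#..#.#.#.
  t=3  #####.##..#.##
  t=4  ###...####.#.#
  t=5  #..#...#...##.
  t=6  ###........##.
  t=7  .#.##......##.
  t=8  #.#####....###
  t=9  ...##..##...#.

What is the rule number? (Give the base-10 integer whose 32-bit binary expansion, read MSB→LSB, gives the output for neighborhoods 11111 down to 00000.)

2206071360

  ##### -> #   bit 31 = 1  t=3,i=0
  ####. -> .   bit 30 = 0  t=3,i=3
  ###.# -> .   bit 29 = 0  t=1,i=6
  ###.. -> .   bit 28 = 0  t=4,i=2
  ##.## -> .   bit 27 = 0  t=1,i=3
  ##.#. -> .   bit 26 = 0  t=0,i=7
  ##..# -> #   bit 25 = 1  t=2,i=3
  ##... -> #   bit 24 = 1  t=4,i=3
  #.### -> .   bit 23 = 0  t=1,i=4
  #.##. -> #   bit 22 = 1  t=0,i=5
  #.#.# -> #   bit 21 = 1  t=1,i=8
  #.#.. -> #   bit 20 = 1  t=0,i=8
  #..## -> #   bit 19 = 1  t=2,i=0
  #..#. -> #   bit 18 = 1  t=0,i=2
  #...# -> .   bit 17 = 0  t=4,i=4
  #.... -> #   bit 16 = 1  t=0,i=10
  .#### -> #   bit 15 = 1  t=3,i=13
  .###. -> #   bit 14 = 1  t=1,i=5
  .##.# -> #   bit 13 = 1  t=0,i=6
  .##.. -> #   bit 12 = 1  t=2,i=2
  .#.## -> #   bit 11 = 1  t=0,i=4
  .#.#. -> .   bit 10 = 0  t=1,i=9
  .#..# -> #   bit 9 = 1  t=0,i=1
  .#... -> .   bit 8 = 0  t=0,i=9
  ..### -> .   bit 7 = 0  t=4,i=6
  ..##. -> #   bit 6 = 1  t=1,i=1
  ..#.# -> .   bit 5 = 0  t=0,i=3
  ..#.. -> .   bit 4 = 0  t=0,i=0
  ...## -> .   bit 3 = 0  t=1,i=0
  ...#. -> .   bit 2 = 0  t=0,i=13
  ....# -> .   bit 1 = 0  t=0,i=12
  ..... -> .   bit 0 = 0  t=0,i=11
  bits 10000011011111011111101001000000 = 2206071360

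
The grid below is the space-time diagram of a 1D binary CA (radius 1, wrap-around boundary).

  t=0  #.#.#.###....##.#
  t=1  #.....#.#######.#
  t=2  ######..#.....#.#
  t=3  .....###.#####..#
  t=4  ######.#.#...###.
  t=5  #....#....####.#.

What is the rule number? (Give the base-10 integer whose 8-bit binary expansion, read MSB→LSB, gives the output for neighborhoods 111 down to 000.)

91

  ### -> .   bit 7 = 0  t=0,i=7
  ##. -> #   bit 6 = 1  t=0,i=0
  #.# -> .   bit 5 = 0  t=0,i=1
  #.. -> #   bit 4 = 1  t=0,i=9
  .## -> #   bit 3 = 1  t=0,i=6
  .#. -> .   bit 2 = 0  t=0,i=2
  ..# -> #   bit 1 = 1  t=0,i=12
  ... -> #   bit 0 = 1  t=0,i=10
  bits 01011011 = 91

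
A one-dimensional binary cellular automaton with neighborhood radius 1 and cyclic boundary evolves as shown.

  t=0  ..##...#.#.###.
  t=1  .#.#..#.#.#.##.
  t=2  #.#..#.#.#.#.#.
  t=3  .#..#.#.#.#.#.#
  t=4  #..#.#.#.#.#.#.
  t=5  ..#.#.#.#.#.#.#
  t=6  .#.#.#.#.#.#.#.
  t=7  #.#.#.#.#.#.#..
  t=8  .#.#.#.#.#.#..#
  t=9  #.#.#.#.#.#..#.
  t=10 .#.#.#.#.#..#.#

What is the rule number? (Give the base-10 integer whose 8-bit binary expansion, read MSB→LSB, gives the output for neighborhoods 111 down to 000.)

  ### -> #   bit 7 = 1  t=0,i=12
  ##. -> #   bit 6 = 1  t=0,i=3
  #.# -> #   bit 5 = 1  t=0,i=8
  #.. -> .   bit 4 = 0  t=0,i=4
  .## -> .   bit 3 = 0  t=0,i=2
  .#. -> .   bit 2 = 0  t=0,i=7
  ..# -> #   bit 1 = 1  t=0,i=1
  ... -> .   bit 0 = 0  t=0,i=0
  bits 11100010 = 226

226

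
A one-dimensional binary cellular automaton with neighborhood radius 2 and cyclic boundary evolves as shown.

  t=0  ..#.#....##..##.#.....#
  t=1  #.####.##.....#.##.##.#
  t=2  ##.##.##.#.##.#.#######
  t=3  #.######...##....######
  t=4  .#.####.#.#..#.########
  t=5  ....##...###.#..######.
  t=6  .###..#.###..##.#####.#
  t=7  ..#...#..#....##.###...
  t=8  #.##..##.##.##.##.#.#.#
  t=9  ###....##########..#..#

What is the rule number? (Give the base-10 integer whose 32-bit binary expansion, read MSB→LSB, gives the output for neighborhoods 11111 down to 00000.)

3377522619

  ##### -> #   bit 31 = 1  t=2,i=18
  ####. -> #   bit 30 = 1  t=1,i=4
  ###.# -> .   bit 29 = 0  t=1,i=5
  ###.. -> .   bit 28 = 0  t=3,i=7
  ##.## -> #   bit 27 = 1  t=1,i=1
  ##.#. -> .   bit 26 = 0  t=0,i=15
  ##..# -> .   bit 25 = 0  t=0,i=11
  ##... -> #   bit 24 = 1  t=1,i=9
  #.### -> .   bit 23 = 0  t=1,i=2
  #.##. -> #   bit 22 = 1  t=1,i=7
  #.#.# -> .   bit 21 = 0  t=2,i=9
  #.#.. -> #   bit 20 = 1  t=0,i=4
  #..## -> .   bit 19 = 0  t=0,i=12
  #..#. -> .   bit 18 = 0  t=0,i=1
  #...# -> .   bit 17 = 0  t=3,i=9
  #.... -> .   bit 16 = 0  t=0,i=6
  .#### -> #   bit 15 = 1  t=1,i=3
  .###. -> #   bit 14 = 1  t=5,i=10
  .##.# -> #   bit 13 = 1  t=0,i=14
  .##.. -> .   bit 12 = 0  t=0,i=10
  .#.## -> .   bit 11 = 0  t=1,i=15
  .#.#. -> #   bit 10 = 1  t=0,i=3
  .#..# -> #   bit 9 = 1  t=0,i=0
  .#... -> #   bit 8 = 1  t=0,i=5
  ..### -> #   bit 7 = 1  t=3,i=17
  ..##. -> .   bit 6 = 0  t=0,i=9
  ..#.# -> #   bit 5 = 1  t=0,i=2
  ..#.. -> #   bit 4 = 1  t=0,i=22
  ...## -> #   bit 3 = 1  t=0,i=8
  ...#. -> .   bit 2 = 0  t=0,i=21
  ....# -> #   bit 1 = 1  t=0,i=7
  ..... -> #   bit 0 = 1  t=0,i=19
  bits 11001001010100001110011110111011 = 3377522619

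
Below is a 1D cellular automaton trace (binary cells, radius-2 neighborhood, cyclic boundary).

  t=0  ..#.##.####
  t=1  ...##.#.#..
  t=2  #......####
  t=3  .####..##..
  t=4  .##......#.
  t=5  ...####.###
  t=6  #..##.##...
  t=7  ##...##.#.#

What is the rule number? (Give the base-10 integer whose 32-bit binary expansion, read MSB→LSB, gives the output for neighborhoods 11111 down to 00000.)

  nb #####: next=.  (t=2,i=9, bit31=0)
  nb ####.: next=.  (t=0,i=9, bit30=0)
  nb ###.#: next=#  (t=5,i=6, bit29=1)
  nb ###..: next=.  (t=0,i=10, bit28=0)
  nb ##.##: next=#  (t=0,i=6, bit27=1)
  nb ##.#.: next=.  (t=1,i=5, bit26=0)
  nb ##..#: next=.  (t=0,i=0, bit25=0)
  nb ##...: next=#  (t=2,i=1, bit24=1)
  nb #.###: next=.  (t=0,i=7, bit23=0)
  nb #.##.: next=#  (t=0,i=4, bit22=1)
  nb #.#.#: next=.  (t=1,i=6, bit21=0)
  nb #.#..: next=#  (t=1,i=8, bit20=1)
  nb #..##: next=.  (t=3,i=6, bit19=0)
  nb #..#.: next=.  (t=0,i=1, bit18=0)
  nb #...#: next=.  (t=3,i=10, bit17=0)
  nb #....: next=#  (t=1,i=10, bit16=1)
  nb .####: next=#  (t=0,i=8, bit15=1)
  nb .###.: next=.  (t=5,i=9, bit14=0)
  nb .##.#: next=.  (t=0,i=5, bit13=0)
  nb .##..: next=.  (t=3,i=8, bit12=0)
  nb .#.##: next=#  (t=0,i=3, bit11=1)
  nb .#.#.: next=#  (t=1,i=7, bit10=1)
  nb .#..#: next=#  (t=4,i=10, bit9=1)
  nb .#...: next=#  (t=1,i=9, bit8=1)
  nb ..###: next=#  (t=2,i=7, bit7=1)
  nb ..##.: next=.  (t=1,i=3, bit6=0)
  nb ..#.#: next=.  (t=0,i=2, bit5=0)
  nb ..#..: next=#  (t=4,i=9, bit4=1)
  nb ...##: next=.  (t=1,i=2, bit3=0)
  nb ...#.: next=#  (t=4,i=8, bit2=1)
  nb ....#: next=.  (t=1,i=1, bit1=0)
  nb .....: next=#  (t=1,i=0, bit0=1)
  bits 00101001010100011000111110010101 = 693211029

693211029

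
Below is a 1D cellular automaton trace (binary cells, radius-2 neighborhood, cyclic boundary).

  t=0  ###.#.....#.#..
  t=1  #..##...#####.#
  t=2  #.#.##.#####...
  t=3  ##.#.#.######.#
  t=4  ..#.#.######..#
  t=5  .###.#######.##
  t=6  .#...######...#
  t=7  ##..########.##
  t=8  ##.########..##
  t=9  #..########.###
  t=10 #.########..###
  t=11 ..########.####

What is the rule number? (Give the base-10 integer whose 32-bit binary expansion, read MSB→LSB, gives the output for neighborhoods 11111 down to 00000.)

  #####|#  b31=1 t=1,i=10
  ####.|#  b30=1 t=1,i=11
  ###.#|.  b29=0 t=0,i=2
  ###..|#  b28=1 t=2,i=11
  ##.##|.  b27=0 t=1,i=13
  ##.#.|#  b26=1 t=0,i=3
  ##..#|.  b25=0 t=1,i=1
  ##...|#  b24=1 t=1,i=5
  #.###|#  b23=1 t=2,i=7
  #.##.|.  b22=0 t=1,i=14
  #.#.#|.  b21=0 t=2,i=2
  #.#..|#  b20=1 t=0,i=4
  #..##|#  b19=1 t=0,i=14
  #..#.|#  b18=1 t=4,i=1
  #...#|.  b17=0 t=1,i=6
  #....|.  b16=0 t=0,i=6
  .####|#  b15=1 t=1,i=9
  .###.|.  b14=0 t=0,i=1
  .##.#|#  b13=1 t=2,i=5
  .##..|#  b12=1 t=1,i=0
  .#.##|#  b11=1 t=2,i=3
  .#.#.|#  b10=1 t=0,i=11
  .#..#|.  b9=0 t=0,i=13
  .#...|.  b8=0 t=0,i=5
  ..###|#  b7=1 t=0,i=0
  ..##.|.  b6=0 t=1,i=3
  ..#.#|#  b5=1 t=0,i=10
  ..#..|#  b4=1 t=4,i=14
  ...##|#  b3=1 t=1,i=7
  ...#.|#  b2=1 t=0,i=9
  ....#|#  b1=1 t=0,i=8
  .....|.  b0=0 t=0,i=7
  bits 11010101100111001011110010111110 = 3583818942

3583818942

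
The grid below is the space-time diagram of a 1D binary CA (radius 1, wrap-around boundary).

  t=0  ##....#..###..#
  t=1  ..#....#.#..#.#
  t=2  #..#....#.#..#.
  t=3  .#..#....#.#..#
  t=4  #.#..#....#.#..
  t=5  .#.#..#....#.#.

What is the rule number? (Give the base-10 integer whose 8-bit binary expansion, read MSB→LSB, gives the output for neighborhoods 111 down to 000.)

  ### -> .   bit 7 = 0  t=0,i=0
  ##. -> .   bit 6 = 0  t=0,i=1
  #.# -> #   bit 5 = 1  t=1,i=8
  #.. -> #   bit 4 = 1  t=0,i=2
  .## -> #   bit 3 = 1  t=0,i=9
  .#. -> .   bit 2 = 0  t=0,i=6
  ..# -> .   bit 1 = 0  t=0,i=5
  ... -> .   bit 0 = 0  t=0,i=3
  bits 00111000 = 56

56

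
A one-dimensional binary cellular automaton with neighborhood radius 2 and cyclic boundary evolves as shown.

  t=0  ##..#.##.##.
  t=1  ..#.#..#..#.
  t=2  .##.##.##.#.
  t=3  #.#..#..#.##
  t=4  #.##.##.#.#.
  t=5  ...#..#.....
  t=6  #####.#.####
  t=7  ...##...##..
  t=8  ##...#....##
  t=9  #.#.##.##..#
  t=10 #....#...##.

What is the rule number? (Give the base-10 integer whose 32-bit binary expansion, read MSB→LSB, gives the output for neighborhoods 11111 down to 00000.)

  [31] ##### => .  t=6,i=0
  [30] ####. => #  t=6,i=3
  [29] ###.# => #  t=3,i=0
  [28] ###.. => .  t=8,i=1
  [27] ##.## => .  t=0,i=8
  [26] ##.#. => .  t=2,i=9
  [25] ##..# => #  t=0,i=2
  [24] ##... => #  t=7,i=5
  [23] #.### => #  t=3,i=10
  [22] #.##. => .  t=0,i=0
  [21] #.#.# => .  t=4,i=0
  [20] #.#.. => #  t=1,i=4
  [19] #..## => #  t=2,i=0
  [18] #..#. => .  t=0,i=3
  [17] #...# => .  t=1,i=0
  [16] #.... => #  t=5,i=8
  [15] .#### => #  t=6,i=9
  [14] .###. => .  t=3,i=11
  [13] .##.# => #  t=0,i=7
  [12] .##.. => .  t=0,i=1
  [11] .#.## => .  t=0,i=5
  [10] .#.#. => .  t=1,i=3
  [9] .#..# => #  t=1,i=5
  [8] .#... => .  t=1,i=11
  [7] ..### => .  t=8,i=10
  [6] ..##. => .  t=2,i=1
  [5] ..#.# => #  t=0,i=4
  [4] ..#.. => #  t=1,i=7
  [3] ...## => .  t=7,i=2
  [2] ...#. => #  t=1,i=1
  [1] ....# => #  t=5,i=1
  [0] ..... => #  t=5,i=0
  bits 01100011100110011010001000110111 = 1671012919

1671012919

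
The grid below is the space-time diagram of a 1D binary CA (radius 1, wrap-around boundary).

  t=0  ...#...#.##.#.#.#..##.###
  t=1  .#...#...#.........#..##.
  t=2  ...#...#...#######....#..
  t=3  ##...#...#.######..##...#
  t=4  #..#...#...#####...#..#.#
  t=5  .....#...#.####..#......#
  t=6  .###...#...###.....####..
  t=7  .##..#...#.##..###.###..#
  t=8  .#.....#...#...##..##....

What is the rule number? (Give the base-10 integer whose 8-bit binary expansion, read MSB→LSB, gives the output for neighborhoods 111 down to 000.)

  [7] ### => #  t=0,i=23
  [6] ##. => .  t=0,i=10
  [5] #.# => .  t=0,i=8
  [4] #.. => .  t=0,i=0
  [3] .## => #  t=0,i=9
  [2] .#. => .  t=0,i=3
  [1] ..# => .  t=0,i=2
  [0] ... => #  t=0,i=1
  bits 10001001 = 137

137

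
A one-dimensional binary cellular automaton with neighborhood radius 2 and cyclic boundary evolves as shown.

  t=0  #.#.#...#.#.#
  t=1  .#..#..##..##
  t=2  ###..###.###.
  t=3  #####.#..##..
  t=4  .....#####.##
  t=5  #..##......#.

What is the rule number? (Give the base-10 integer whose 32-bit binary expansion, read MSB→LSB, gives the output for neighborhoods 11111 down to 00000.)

400050798

  [31] ##### => .  t=3,i=2
  [30] ####. => .  t=3,i=3
  [29] ###.# => .  t=2,i=7
  [28] ###.. => #  t=2,i=2
  [27] ##.## => .  t=2,i=8
  [26] ##.#. => #  t=0,i=1
  [25] ##..# => #  t=1,i=9
  [24] ##... => #  t=4,i=0
  [23] #.### => #  t=2,i=0
  [22] #.##. => #  t=0,i=12
  [21] #.#.# => .  t=0,i=2
  [20] #.#.. => #  t=0,i=4
  [19] #..## => #  t=1,i=6
  [18] #..#. => .  t=1,i=3
  [17] #...# => .  t=0,i=6
  [16] #.... => .  t=4,i=1
  [15] .#### => .  t=3,i=1
  [14] .###. => #  t=2,i=1
  [13] .##.# => .  t=0,i=0
  [12] .##.. => .  t=1,i=8
  [11] .#.## => #  t=0,i=11
  [10] .#.#. => .  t=0,i=3
  [9] .#..# => #  t=1,i=2
  [8] .#... => .  t=0,i=5
  [7] ..### => .  t=2,i=5
  [6] ..##. => #  t=1,i=7
  [5] ..#.# => #  t=0,i=8
  [4] ..#.. => .  t=1,i=4
  [3] ...## => #  t=4,i=4
  [2] ...#. => #  t=0,i=7
  [1] ....# => #  t=4,i=3
  [0] ..... => .  t=4,i=2
  bits 00010111110110000100101001101110 = 400050798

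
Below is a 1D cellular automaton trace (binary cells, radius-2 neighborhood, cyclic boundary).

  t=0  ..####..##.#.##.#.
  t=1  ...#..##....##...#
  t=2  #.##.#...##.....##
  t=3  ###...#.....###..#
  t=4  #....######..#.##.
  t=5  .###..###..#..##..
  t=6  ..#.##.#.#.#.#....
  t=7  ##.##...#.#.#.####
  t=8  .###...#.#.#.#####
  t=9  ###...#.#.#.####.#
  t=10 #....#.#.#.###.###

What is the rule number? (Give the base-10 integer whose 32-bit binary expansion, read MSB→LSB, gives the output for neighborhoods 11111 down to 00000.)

2865351959

  #####|#  b31=1 t=4,i=7
  ####.|.  b30=0 t=0,i=4
  ###.#|#  b29=1 t=2,i=0
  ###..|.  b28=0 t=0,i=5
  ##.##|#  b27=1 t=2,i=1
  ##.#.|.  b26=0 t=0,i=10
  ##..#|#  b25=1 t=0,i=6
  ##...|.  b24=0 t=1,i=8
  #.###|#  b23=1 t=7,i=14
  #.##.|#  b22=1 t=0,i=13
  #.#.#|.  b21=0 t=0,i=11
  #.#..|.  b20=0 t=0,i=16
  #..##|#  b19=1 t=0,i=7
  #..#.|.  b18=0 t=4,i=12
  #...#|.  b17=0 t=0,i=0
  #....|#  b16=1 t=1,i=9
  .####|#  b15=1 t=0,i=3
  .###.|#  b14=1 t=2,i=17
  .##.#|.  b13=0 t=0,i=9
  .##..|.  b12=0 t=1,i=7
  .#.##|#  b11=1 t=0,i=12
  .#.#.|#  b10=1 t=6,i=8
  .#..#|.  b9=0 t=1,i=4
  .#...|#  b8=1 t=0,i=17
  ..###|.  b7=0 t=0,i=2
  ..##.|.  b6=0 t=0,i=8
  ..#.#|.  b5=0 t=4,i=13
  ..#..|#  b4=1 t=1,i=3
  ...##|.  b3=0 t=0,i=1
  ...#.|#  b2=1 t=1,i=2
  ....#|#  b1=1 t=1,i=10
  .....|#  b0=1 t=2,i=13
  bits 10101010110010011100110100010111 = 2865351959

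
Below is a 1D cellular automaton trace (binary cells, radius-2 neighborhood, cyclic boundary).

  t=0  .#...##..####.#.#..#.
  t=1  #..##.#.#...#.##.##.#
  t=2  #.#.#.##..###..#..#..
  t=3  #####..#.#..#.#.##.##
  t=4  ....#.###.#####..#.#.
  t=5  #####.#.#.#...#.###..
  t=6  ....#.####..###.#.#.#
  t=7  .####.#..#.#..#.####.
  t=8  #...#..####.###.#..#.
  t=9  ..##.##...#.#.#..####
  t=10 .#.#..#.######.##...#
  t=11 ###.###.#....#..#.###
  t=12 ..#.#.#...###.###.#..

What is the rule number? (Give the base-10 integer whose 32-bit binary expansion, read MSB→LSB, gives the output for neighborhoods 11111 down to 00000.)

816789039

  ##### -> .   bit 31 = 0  t=3,i=0
  ####. -> .   bit 30 = 0  t=0,i=11
  ###.# -> #   bit 29 = 1  t=0,i=12
  ###.. -> #   bit 28 = 1  t=2,i=12
  ##.## -> .   bit 27 = 0  t=1,i=16
  ##.#. -> .   bit 26 = 0  t=0,i=13
  ##..# -> .   bit 25 = 0  t=0,i=7
  ##... -> .   bit 24 = 0  t=9,i=7
  #.### -> #   bit 23 = 1  t=3,i=19
  #.##. -> .   bit 22 = 0  t=1,i=14
  #.#.# -> #   bit 21 = 1  t=0,i=14
  #.#.. -> .   bit 20 = 0  t=0,i=16
  #..## -> #   bit 19 = 1  t=0,i=8
  #..#. -> #   bit 18 = 1  t=0,i=0
  #...# -> #   bit 17 = 1  t=0,i=3
  #.... -> #   bit 16 = 1  t=4,i=0
  .#### -> .   bit 15 = 0  t=0,i=10
  .###. -> .   bit 14 = 0  t=2,i=11
  .##.# -> #   bit 13 = 1  t=1,i=4
  .##.. -> #   bit 12 = 1  t=0,i=6
  .#.## -> .   bit 11 = 0  t=1,i=13
  .#.#. -> #   bit 10 = 1  t=0,i=15
  .#..# -> #   bit 9 = 1  t=0,i=17
  .#... -> .   bit 8 = 0  t=0,i=2
  ..### -> .   bit 7 = 0  t=0,i=9
  ..##. -> .   bit 6 = 0  t=0,i=5
  ..#.# -> #   bit 5 = 1  t=1,i=12
  ..#.. -> .   bit 4 = 0  t=0,i=1
  ...## -> #   bit 3 = 1  t=0,i=4
  ...#. -> #   bit 2 = 1  t=1,i=11
  ....# -> #   bit 1 = 1  t=4,i=2
  ..... -> #   bit 0 = 1  t=4,i=1
  bits 00110000101011110011011000101111 = 816789039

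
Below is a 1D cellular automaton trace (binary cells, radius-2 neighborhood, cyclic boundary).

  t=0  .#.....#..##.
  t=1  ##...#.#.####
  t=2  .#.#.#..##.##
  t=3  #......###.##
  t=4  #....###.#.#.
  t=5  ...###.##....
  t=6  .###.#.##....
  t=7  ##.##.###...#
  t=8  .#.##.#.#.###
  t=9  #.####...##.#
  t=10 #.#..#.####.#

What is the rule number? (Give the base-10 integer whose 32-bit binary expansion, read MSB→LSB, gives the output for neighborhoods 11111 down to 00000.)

3066968314

  ##### -> #   bit 31 = 1  t=1,i=11
  ####. -> .   bit 30 = 0  t=1,i=0
  ###.# -> #   bit 29 = 1  t=3,i=9
  ###.. -> #   bit 28 = 1  t=1,i=1
  ##.## -> .   bit 27 = 0  t=2,i=10
  ##.#. -> #   bit 26 = 1  t=2,i=0
  ##..# -> #   bit 25 = 1  t=0,i=12
  ##... -> .   bit 24 = 0  t=1,i=2
  #.### -> #   bit 23 = 1  t=1,i=9
  #.##. -> #   bit 22 = 1  t=2,i=11
  #.#.# -> .   bit 21 = 0  t=1,i=7
  #.#.. -> .   bit 20 = 0  t=2,i=5
  #..## -> #   bit 19 = 1  t=0,i=9
  #..#. -> #   bit 18 = 1  t=0,i=0
  #...# -> #   bit 17 = 1  t=1,i=3
  #.... -> .   bit 16 = 0  t=0,i=3
  .#### -> .   bit 15 = 0  t=1,i=10
  .###. -> .   bit 14 = 0  t=3,i=8
  .##.# -> #   bit 13 = 1  t=2,i=9
  .##.. -> #   bit 12 = 1  t=0,i=11
  .#.## -> #   bit 11 = 1  t=1,i=8
  .#.#. -> .   bit 10 = 0  t=1,i=6
  .#..# -> .   bit 9 = 0  t=0,i=8
  .#... -> .   bit 8 = 0  t=0,i=2
  ..### -> #   bit 7 = 1  t=3,i=7
  ..##. -> #   bit 6 = 1  t=0,i=10
  ..#.# -> #   bit 5 = 1  t=1,i=5
  ..#.. -> #   bit 4 = 1  t=0,i=1
  ...## -> #   bit 3 = 1  t=3,i=6
  ...#. -> .   bit 2 = 0  t=0,i=6
  ....# -> #   bit 1 = 1  t=0,i=5
  ..... -> .   bit 0 = 0  t=0,i=4
  bits 10110110110011100011100011111010 = 3066968314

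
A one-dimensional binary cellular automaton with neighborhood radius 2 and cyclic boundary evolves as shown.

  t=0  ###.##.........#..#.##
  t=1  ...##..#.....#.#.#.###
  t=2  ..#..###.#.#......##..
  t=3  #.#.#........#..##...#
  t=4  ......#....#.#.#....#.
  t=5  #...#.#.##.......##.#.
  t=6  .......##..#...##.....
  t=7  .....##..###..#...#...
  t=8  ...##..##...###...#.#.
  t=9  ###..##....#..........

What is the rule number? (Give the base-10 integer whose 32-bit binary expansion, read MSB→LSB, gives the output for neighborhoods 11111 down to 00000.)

  nb #####: next=.  (t=0,i=0, bit31=0)
  nb ####.: next=.  (t=0,i=1, bit30=0)
  nb ###.#: next=.  (t=0,i=2, bit29=0)
  nb ###..: next=.  (t=1,i=21, bit28=0)
  nb ##.##: next=#  (t=0,i=3, bit27=1)
  nb ##.#.: next=.  (t=2,i=8, bit26=0)
  nb ##..#: next=#  (t=1,i=5, bit25=1)
  nb ##...: next=.  (t=0,i=6, bit24=0)
  nb #.###: next=#  (t=0,i=20, bit23=1)
  nb #.##.: next=#  (t=0,i=4, bit22=1)
  nb #.#.#: next=.  (t=1,i=15, bit21=0)
  nb #.#..: next=.  (t=2,i=11, bit20=0)
  nb #..##: next=#  (t=2,i=4, bit19=1)
  nb #..#.: next=#  (t=0,i=17, bit18=1)
  nb #...#: next=.  (t=1,i=1, bit17=0)
  nb #....: next=#  (t=0,i=7, bit16=1)
  nb .####: next=#  (t=0,i=21, bit15=1)
  nb .###.: next=.  (t=1,i=20, bit14=0)
  nb .##.#: next=.  (t=3,i=0, bit13=0)
  nb .##..: next=.  (t=0,i=5, bit12=0)
  nb .#.##: next=#  (t=0,i=19, bit11=1)
  nb .#.#.: next=.  (t=1,i=14, bit10=0)
  nb .#..#: next=.  (t=0,i=16, bit9=0)
  nb .#...: next=.  (t=1,i=8, bit8=0)
  nb ..###: next=.  (t=2,i=5, bit7=0)
  nb ..##.: next=.  (t=1,i=3, bit6=0)
  nb ..#.#: next=.  (t=0,i=18, bit5=0)
  nb ..#..: next=#  (t=0,i=15, bit4=1)
  nb ...##: next=#  (t=1,i=2, bit3=1)
  nb ...#.: next=.  (t=0,i=14, bit2=0)
  nb ....#: next=#  (t=0,i=13, bit1=1)
  nb .....: next=.  (t=0,i=8, bit0=0)
  bits 00001010110011011000100000011010 = 181241882

181241882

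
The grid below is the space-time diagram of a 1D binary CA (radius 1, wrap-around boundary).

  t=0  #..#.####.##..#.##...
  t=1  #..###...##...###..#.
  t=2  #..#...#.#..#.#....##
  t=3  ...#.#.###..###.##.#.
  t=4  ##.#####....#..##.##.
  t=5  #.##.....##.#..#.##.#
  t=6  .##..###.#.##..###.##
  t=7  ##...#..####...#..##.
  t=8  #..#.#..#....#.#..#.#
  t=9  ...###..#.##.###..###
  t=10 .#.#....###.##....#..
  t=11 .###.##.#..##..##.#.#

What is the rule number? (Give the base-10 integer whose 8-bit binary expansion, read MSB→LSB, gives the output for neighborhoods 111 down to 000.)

45

  ###|.  b7=0 t=0,i=6
  ##.|.  b6=0 t=0,i=8
  #.#|#  b5=1 t=0,i=4
  #..|.  b4=0 t=0,i=1
  .##|#  b3=1 t=0,i=5
  .#.|#  b2=1 t=0,i=0
  ..#|.  b1=0 t=0,i=2
  ...|#  b0=1 t=0,i=19
  bits 00101101 = 45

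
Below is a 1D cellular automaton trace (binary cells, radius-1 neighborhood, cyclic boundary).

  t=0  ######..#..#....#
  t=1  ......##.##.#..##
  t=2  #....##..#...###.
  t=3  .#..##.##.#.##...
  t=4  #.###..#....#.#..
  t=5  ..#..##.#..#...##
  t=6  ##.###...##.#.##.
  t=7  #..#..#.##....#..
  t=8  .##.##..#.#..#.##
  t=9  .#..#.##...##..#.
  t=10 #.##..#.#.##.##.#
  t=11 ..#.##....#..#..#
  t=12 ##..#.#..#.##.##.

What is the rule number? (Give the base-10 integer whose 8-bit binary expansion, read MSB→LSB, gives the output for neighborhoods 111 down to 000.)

  nb ###: next=.  (t=0,i=0, bit7=0)
  nb ##.: next=.  (t=0,i=5, bit6=0)
  nb #.#: next=.  (t=1,i=8, bit5=0)
  nb #..: next=#  (t=0,i=6, bit4=1)
  nb .##: next=#  (t=0,i=16, bit3=1)
  nb .#.: next=.  (t=0,i=8, bit2=0)
  nb ..#: next=#  (t=0,i=7, bit1=1)
  nb ...: next=.  (t=0,i=13, bit0=0)
  bits 00011010 = 26

26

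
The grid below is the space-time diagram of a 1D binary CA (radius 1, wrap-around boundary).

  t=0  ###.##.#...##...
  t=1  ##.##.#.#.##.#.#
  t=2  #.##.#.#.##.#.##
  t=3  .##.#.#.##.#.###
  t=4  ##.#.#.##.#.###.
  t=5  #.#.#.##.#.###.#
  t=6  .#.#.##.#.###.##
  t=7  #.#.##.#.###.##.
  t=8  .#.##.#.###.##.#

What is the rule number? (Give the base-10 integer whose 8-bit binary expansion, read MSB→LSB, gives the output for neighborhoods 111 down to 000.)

  [7] ### => #  t=0,i=1
  [6] ##. => .  t=0,i=2
  [5] #.# => #  t=0,i=3
  [4] #.. => #  t=0,i=8
  [3] .## => #  t=0,i=0
  [2] .#. => .  t=0,i=7
  [1] ..# => #  t=0,i=10
  [0] ... => .  t=0,i=9
  bits 10111010 = 186

186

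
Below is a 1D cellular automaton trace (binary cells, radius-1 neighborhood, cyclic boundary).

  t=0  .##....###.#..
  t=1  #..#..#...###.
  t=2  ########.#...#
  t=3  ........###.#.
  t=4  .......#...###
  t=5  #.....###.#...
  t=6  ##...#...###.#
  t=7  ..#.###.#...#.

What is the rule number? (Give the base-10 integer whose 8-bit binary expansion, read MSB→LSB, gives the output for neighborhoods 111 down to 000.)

54

  nb ###: next=.  (t=0,i=8, bit7=0)
  nb ##.: next=.  (t=0,i=2, bit6=0)
  nb #.#: next=#  (t=0,i=10, bit5=1)
  nb #..: next=#  (t=0,i=3, bit4=1)
  nb .##: next=.  (t=0,i=1, bit3=0)
  nb .#.: next=#  (t=0,i=11, bit2=1)
  nb ..#: next=#  (t=0,i=0, bit1=1)
  nb ...: next=.  (t=0,i=4, bit0=0)
  bits 00110110 = 54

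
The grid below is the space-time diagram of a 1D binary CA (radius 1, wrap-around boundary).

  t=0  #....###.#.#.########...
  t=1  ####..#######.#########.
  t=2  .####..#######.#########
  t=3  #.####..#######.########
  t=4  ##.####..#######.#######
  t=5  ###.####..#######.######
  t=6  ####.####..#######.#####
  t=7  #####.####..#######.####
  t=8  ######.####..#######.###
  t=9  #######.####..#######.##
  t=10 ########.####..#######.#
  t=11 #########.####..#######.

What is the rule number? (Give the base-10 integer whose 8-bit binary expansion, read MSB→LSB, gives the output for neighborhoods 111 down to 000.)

245

  ### -> #   bit 7 = 1  t=0,i=6
  ##. -> #   bit 6 = 1  t=0,i=7
  #.# -> #   bit 5 = 1  t=0,i=8
  #.. -> #   bit 4 = 1  t=0,i=1
  .## -> .   bit 3 = 0  t=0,i=5
  .#. -> #   bit 2 = 1  t=0,i=0
  ..# -> .   bit 1 = 0  t=0,i=4
  ... -> #   bit 0 = 1  t=0,i=2
  bits 11110101 = 245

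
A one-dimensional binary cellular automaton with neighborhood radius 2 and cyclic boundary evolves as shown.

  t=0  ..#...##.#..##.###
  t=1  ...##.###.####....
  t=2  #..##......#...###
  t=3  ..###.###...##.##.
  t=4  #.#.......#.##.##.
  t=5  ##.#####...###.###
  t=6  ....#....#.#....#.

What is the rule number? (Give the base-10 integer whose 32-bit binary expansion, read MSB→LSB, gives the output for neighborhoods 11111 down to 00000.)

  ##### -> .   bit 31 = 0  t=5,i=5
  ####. -> .   bit 30 = 0  t=1,i=12
  ###.# -> .   bit 29 = 0  t=1,i=8
  ###.. -> .   bit 28 = 0  t=0,i=17
  ##.## -> .   bit 27 = 0  t=0,i=14
  ##.#. -> #   bit 26 = 1  t=0,i=8
  ##..# -> .   bit 25 = 0  t=0,i=0
  ##... -> .   bit 24 = 0  t=1,i=14
  #.### -> .   bit 23 = 0  t=0,i=15
  #.##. -> #   bit 22 = 1  t=3,i=15
  #.#.# -> #   bit 21 = 1  t=4,i=0
  #.#.. -> .   bit 20 = 0  t=0,i=9
  #..## -> #   bit 19 = 1  t=0,i=11
  #..#. -> .   bit 18 = 0  t=0,i=1
  #...# -> #   bit 17 = 1  t=0,i=4
  #.... -> #   bit 16 = 1  t=1,i=15
  .#### -> #   bit 15 = 1  t=1,i=11
  .###. -> .   bit 14 = 0  t=0,i=16
  .##.# -> #   bit 13 = 1  t=0,i=7
  .##.. -> #   bit 12 = 1  t=2,i=4
  .#.## -> #   bit 11 = 1  t=4,i=11
  .#.#. -> #   bit 10 = 1  t=4,i=1
  .#..# -> #   bit 9 = 1  t=0,i=10
  .#... -> #   bit 8 = 1  t=0,i=3
  ..### -> #   bit 7 = 1  t=2,i=15
  ..##. -> #   bit 6 = 1  t=0,i=6
  ..#.# -> .   bit 5 = 0  t=4,i=10
  ..#.. -> .   bit 4 = 0  t=0,i=2
  ...## -> .   bit 3 = 0  t=0,i=5
  ...#. -> .   bit 2 = 0  t=2,i=10
  ....# -> .   bit 1 = 0  t=1,i=1
  ..... -> #   bit 0 = 1  t=1,i=0
  bits 00000100011010111011111111000001 = 74170305

74170305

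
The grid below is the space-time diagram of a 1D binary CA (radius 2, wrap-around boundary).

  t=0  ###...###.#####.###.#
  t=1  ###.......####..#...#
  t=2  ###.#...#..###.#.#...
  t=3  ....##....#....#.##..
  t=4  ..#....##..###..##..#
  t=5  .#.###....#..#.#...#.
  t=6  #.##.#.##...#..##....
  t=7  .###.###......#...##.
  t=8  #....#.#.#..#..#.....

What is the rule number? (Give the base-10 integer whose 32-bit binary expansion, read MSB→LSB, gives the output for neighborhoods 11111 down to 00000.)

3506284802

  nb #####: next=#  (t=0,i=12, bit31=1)
  nb ####.: next=#  (t=0,i=1, bit30=1)
  nb ###.#: next=.  (t=0,i=8, bit29=0)
  nb ###..: next=#  (t=0,i=2, bit28=1)
  nb ##.##: next=.  (t=0,i=9, bit27=0)
  nb ##.#.: next=.  (t=2,i=3, bit26=0)
  nb ##..#: next=.  (t=1,i=14, bit25=0)
  nb ##...: next=.  (t=0,i=3, bit24=0)
  nb #.###: next=#  (t=0,i=10, bit23=1)
  nb #.##.: next=#  (t=3,i=17, bit22=1)
  nb #.#.#: next=#  (t=2,i=15, bit21=1)
  nb #.#..: next=#  (t=2,i=4, bit20=1)
  nb #..##: next=#  (t=2,i=10, bit19=1)
  nb #..#.: next=#  (t=1,i=15, bit18=1)
  nb #...#: next=.  (t=0,i=4, bit17=0)
  nb #....: next=#  (t=1,i=4, bit16=1)
  nb .####: next=#  (t=0,i=0, bit15=1)
  nb .###.: next=.  (t=0,i=7, bit14=0)
  nb .##.#: next=#  (t=6,i=3, bit13=1)
  nb .##..: next=.  (t=3,i=5, bit12=0)
  nb .#.##: next=#  (t=3,i=16, bit11=1)
  nb .#.#.: next=.  (t=2,i=16, bit10=0)
  nb .#..#: next=.  (t=2,i=9, bit9=0)
  nb .#...: next=#  (t=1,i=17, bit8=1)
  nb ..###: next=.  (t=0,i=6, bit7=0)
  nb ..##.: next=.  (t=3,i=4, bit6=0)
  nb ..#.#: next=.  (t=3,i=15, bit5=0)
  nb ..#..: next=.  (t=1,i=16, bit4=0)
  nb ...##: next=.  (t=0,i=5, bit3=0)
  nb ...#.: next=.  (t=2,i=7, bit2=0)
  nb ....#: next=#  (t=1,i=8, bit1=1)
  nb .....: next=.  (t=1,i=5, bit0=0)
  bits 11010000111111011010100100000010 = 3506284802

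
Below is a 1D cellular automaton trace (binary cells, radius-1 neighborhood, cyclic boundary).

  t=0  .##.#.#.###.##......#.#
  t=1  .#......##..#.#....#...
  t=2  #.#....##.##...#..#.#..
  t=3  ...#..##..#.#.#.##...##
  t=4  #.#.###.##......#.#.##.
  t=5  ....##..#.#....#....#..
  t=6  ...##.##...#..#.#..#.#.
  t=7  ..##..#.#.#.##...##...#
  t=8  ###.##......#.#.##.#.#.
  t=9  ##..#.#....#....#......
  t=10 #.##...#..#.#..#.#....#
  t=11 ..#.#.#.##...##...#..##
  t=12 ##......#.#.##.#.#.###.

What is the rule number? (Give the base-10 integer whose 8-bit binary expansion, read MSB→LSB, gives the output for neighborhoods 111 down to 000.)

154

  nb ###: next=#  (t=0,i=9, bit7=1)
  nb ##.: next=.  (t=0,i=2, bit6=0)
  nb #.#: next=.  (t=0,i=0, bit5=0)
  nb #..: next=#  (t=0,i=14, bit4=1)
  nb .##: next=#  (t=0,i=1, bit3=1)
  nb .#.: next=.  (t=0,i=4, bit2=0)
  nb ..#: next=#  (t=0,i=19, bit1=1)
  nb ...: next=.  (t=0,i=15, bit0=0)
  bits 10011010 = 154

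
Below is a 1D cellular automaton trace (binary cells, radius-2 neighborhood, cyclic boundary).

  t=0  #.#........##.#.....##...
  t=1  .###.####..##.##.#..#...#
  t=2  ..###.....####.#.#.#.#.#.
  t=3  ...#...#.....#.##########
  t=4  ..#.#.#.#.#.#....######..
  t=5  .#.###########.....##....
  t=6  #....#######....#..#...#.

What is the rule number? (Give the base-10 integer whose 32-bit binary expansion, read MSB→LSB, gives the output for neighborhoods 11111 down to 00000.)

2822530373

  nb #####: next=#  (t=3,i=17, bit31=1)
  nb ####.: next=.  (t=1,i=7, bit30=0)
  nb ###.#: next=#  (t=1,i=3, bit29=1)
  nb ###..: next=.  (t=1,i=8, bit28=0)
  nb ##.##: next=#  (t=1,i=4, bit27=1)
  nb ##.#.: next=.  (t=0,i=13, bit26=0)
  nb ##..#: next=.  (t=1,i=9, bit25=0)
  nb ##...: next=.  (t=0,i=22, bit24=0)
  nb #.###: next=.  (t=1,i=1, bit23=0)
  nb #.##.: next=.  (t=1,i=14, bit22=0)
  nb #.#.#: next=#  (t=2,i=15, bit21=1)
  nb #.#..: next=#  (t=0,i=2, bit20=1)
  nb #..##: next=#  (t=1,i=10, bit19=1)
  nb #..#.: next=#  (t=1,i=19, bit18=1)
  nb #...#: next=.  (t=0,i=23, bit17=0)
  nb #....: next=.  (t=0,i=4, bit16=0)
  nb .####: next=.  (t=1,i=6, bit15=0)
  nb .###.: next=#  (t=1,i=2, bit14=1)
  nb .##.#: next=#  (t=0,i=12, bit13=1)
  nb .##..: next=.  (t=0,i=21, bit12=0)
  nb .#.##: next=.  (t=1,i=0, bit11=0)
  nb .#.#.: next=#  (t=0,i=1, bit10=1)
  nb .#..#: next=.  (t=1,i=18, bit9=0)
  nb .#...: next=#  (t=0,i=3, bit8=1)
  nb ..###: next=.  (t=2,i=2, bit7=0)
  nb ..##.: next=#  (t=0,i=11, bit6=1)
  nb ..#.#: next=.  (t=0,i=0, bit5=0)
  nb ..#..: next=.  (t=1,i=20, bit4=0)
  nb ...##: next=.  (t=0,i=10, bit3=0)
  nb ...#.: next=#  (t=0,i=24, bit2=1)
  nb ....#: next=.  (t=0,i=9, bit1=0)
  nb .....: next=#  (t=0,i=5, bit0=1)
  bits 10101000001111000110010101000101 = 2822530373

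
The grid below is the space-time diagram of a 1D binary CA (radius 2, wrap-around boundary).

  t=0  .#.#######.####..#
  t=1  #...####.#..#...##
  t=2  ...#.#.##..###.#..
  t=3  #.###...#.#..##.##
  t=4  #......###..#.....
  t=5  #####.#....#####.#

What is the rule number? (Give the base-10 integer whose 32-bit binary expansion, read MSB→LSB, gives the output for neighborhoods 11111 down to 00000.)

  [31] ##### => #  t=0,i=5
  [30] ####. => .  t=0,i=8
  [29] ###.# => #  t=0,i=9
  [28] ###.. => .  t=0,i=14
  [27] ##.## => .  t=0,i=10
  [26] ##.#. => #  t=1,i=8
  [25] ##..# => .  t=0,i=15
  [24] ##... => .  t=1,i=1
  [23] #.### => .  t=0,i=3
  [22] #.##. => .  t=2,i=7
  [21] #.#.# => .  t=0,i=1
  [20] #.#.. => .  t=1,i=9
  [19] #..## => #  t=2,i=10
  [18] #..#. => #  t=0,i=16
  [17] #...# => .  t=1,i=2
  [16] #.... => #  t=2,i=17
  [15] .#### => #  t=0,i=4
  [14] .###. => .  t=1,i=17
  [13] .##.# => .  t=3,i=14
  [12] .##.. => #  t=2,i=8
  [11] .#.## => .  t=0,i=2
  [10] .#.#. => #  t=0,i=0
  [9] .#..# => .  t=1,i=10
  [8] .#... => #  t=1,i=13
  [7] ..### => .  t=1,i=4
  [6] ..##. => .  t=3,i=13
  [5] ..#.# => #  t=0,i=17
  [4] ..#.. => #  t=1,i=12
  [3] ...## => #  t=1,i=3
  [2] ...#. => #  t=2,i=2
  [1] ....# => .  t=2,i=1
  [0] ..... => #  t=2,i=0
  bits 10100100000011011001010100111101 = 2752353597

2752353597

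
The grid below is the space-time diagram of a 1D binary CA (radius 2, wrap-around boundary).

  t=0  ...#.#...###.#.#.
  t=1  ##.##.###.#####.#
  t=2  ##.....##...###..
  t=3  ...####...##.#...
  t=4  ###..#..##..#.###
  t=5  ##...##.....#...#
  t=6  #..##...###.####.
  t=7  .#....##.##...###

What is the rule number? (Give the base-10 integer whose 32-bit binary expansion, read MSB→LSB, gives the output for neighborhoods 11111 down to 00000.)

  #####|#  b31=1 t=1,i=12
  ####.|#  b30=1 t=1,i=13
  ###.#|#  b29=1 t=0,i=11
  ###..|.  b28=0 t=2,i=14
  ##.##|.  b27=0 t=1,i=2
  ##.#.|#  b26=1 t=0,i=12
  ##..#|.  b25=0 t=2,i=15
  ##...|.  b24=0 t=2,i=2
  #.###|.  b23=0 t=1,i=6
  #.##.|.  b22=0 t=1,i=3
  #.#.#|#  b21=1 t=0,i=13
  #.#..|.  b20=0 t=0,i=5
  #..##|.  b19=0 t=2,i=16
  #..#.|.  b18=0 t=4,i=4
  #...#|#  b17=1 t=0,i=7
  #....|#  b16=1 t=0,i=0
  .####|.  b15=0 t=1,i=11
  .###.|#  b14=1 t=0,i=10
  .##.#|.  b13=0 t=1,i=4
  .##..|.  b12=0 t=2,i=1
  .#.##|.  b11=0 t=4,i=13
  .#.#.|#  b10=1 t=0,i=4
  .#..#|#  b9=1 t=4,i=6
  .#...|#  b8=1 t=0,i=6
  ..###|.  b7=0 t=0,i=9
  ..##.|.  b6=0 t=2,i=0
  ..#.#|#  b5=1 t=0,i=3
  ..#..|#  b4=1 t=4,i=5
  ...##|#  b3=1 t=0,i=8
  ...#.|.  b2=0 t=0,i=2
  ....#|#  b1=1 t=0,i=1
  .....|#  b0=1 t=2,i=4
  bits 11100100001000110100011100111011 = 3827517243

3827517243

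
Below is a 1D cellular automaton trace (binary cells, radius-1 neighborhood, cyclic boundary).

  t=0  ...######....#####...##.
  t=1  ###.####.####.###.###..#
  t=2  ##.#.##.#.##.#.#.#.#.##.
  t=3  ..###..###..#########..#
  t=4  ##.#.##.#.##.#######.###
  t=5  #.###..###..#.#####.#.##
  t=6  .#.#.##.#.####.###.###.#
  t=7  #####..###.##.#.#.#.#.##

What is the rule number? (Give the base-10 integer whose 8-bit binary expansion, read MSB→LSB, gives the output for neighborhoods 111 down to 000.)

  nb ###: next=#  (t=0,i=4, bit7=1)
  nb ##.: next=.  (t=0,i=8, bit6=0)
  nb #.#: next=#  (t=1,i=3, bit5=1)
  nb #..: next=#  (t=0,i=9, bit4=1)
  nb .##: next=.  (t=0,i=3, bit3=0)
  nb .#.: next=#  (t=2,i=3, bit2=1)
  nb ..#: next=#  (t=0,i=2, bit1=1)
  nb ...: next=#  (t=0,i=0, bit0=1)
  bits 10110111 = 183

183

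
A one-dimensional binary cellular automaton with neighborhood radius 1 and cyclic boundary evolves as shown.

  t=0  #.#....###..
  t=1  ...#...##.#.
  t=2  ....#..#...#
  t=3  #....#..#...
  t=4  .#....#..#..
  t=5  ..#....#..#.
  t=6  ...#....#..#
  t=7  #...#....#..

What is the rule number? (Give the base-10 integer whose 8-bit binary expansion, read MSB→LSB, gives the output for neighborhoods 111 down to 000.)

152

  nb ###: next=#  (t=0,i=8, bit7=1)
  nb ##.: next=.  (t=0,i=9, bit6=0)
  nb #.#: next=.  (t=0,i=1, bit5=0)
  nb #..: next=#  (t=0,i=3, bit4=1)
  nb .##: next=#  (t=0,i=7, bit3=1)
  nb .#.: next=.  (t=0,i=0, bit2=0)
  nb ..#: next=.  (t=0,i=6, bit1=0)
  nb ...: next=.  (t=0,i=4, bit0=0)
  bits 10011000 = 152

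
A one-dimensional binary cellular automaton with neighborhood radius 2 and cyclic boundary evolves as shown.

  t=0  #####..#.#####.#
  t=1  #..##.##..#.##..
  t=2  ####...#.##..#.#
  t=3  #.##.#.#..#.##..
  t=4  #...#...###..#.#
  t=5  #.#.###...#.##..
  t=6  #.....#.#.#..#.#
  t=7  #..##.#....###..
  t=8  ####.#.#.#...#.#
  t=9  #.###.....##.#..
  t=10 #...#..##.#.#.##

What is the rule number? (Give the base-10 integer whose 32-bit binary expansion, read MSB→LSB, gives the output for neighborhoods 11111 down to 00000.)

1947112307

  #####|.  b31=0 t=0,i=1
  ####.|#  b30=1 t=0,i=3
  ###.#|#  b29=1 t=0,i=13
  ###..|#  b28=1 t=0,i=4
  ##.##|.  b27=0 t=0,i=14
  ##.#.|#  b26=1 t=3,i=4
  ##..#|.  b25=0 t=0,i=5
  ##...|.  b24=0 t=2,i=4
  #.###|.  b23=0 t=0,i=9
  #.##.|.  b22=0 t=1,i=6
  #.#.#|.  b21=0 t=3,i=5
  #.#..|.  b20=0 t=3,i=7
  #..##|#  b19=1 t=1,i=2
  #..#.|#  b18=1 t=0,i=6
  #...#|#  b17=1 t=2,i=5
  #....|.  b16=0 t=6,i=2
  .####|#  b15=1 t=0,i=0
  .###.|.  b14=0 t=4,i=9
  .##.#|.  b13=0 t=1,i=4
  .##..|#  b12=1 t=1,i=7
  .#.##|.  b11=0 t=0,i=8
  .#.#.|.  b10=0 t=3,i=6
  .#..#|#  b9=1 t=1,i=1
  .#...|#  b8=1 t=4,i=5
  ..###|.  b7=0 t=4,i=8
  ..##.|#  b6=1 t=1,i=3
  ..#.#|#  b5=1 t=0,i=7
  ..#..|#  b4=1 t=1,i=0
  ...##|.  b3=0 t=4,i=7
  ...#.|.  b2=0 t=2,i=6
  ....#|#  b1=1 t=6,i=4
  .....|#  b0=1 t=6,i=3
  bits 01110100000011101001001101110011 = 1947112307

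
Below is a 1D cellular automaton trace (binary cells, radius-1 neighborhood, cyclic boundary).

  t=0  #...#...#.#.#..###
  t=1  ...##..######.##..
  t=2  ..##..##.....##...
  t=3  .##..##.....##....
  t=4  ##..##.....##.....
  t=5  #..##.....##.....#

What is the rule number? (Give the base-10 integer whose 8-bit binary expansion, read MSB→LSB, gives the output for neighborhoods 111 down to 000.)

  [7] ### => .  t=0,i=16
  [6] ##. => .  t=0,i=0
  [5] #.# => #  t=0,i=9
  [4] #.. => .  t=0,i=1
  [3] .## => #  t=0,i=15
  [2] .#. => #  t=0,i=4
  [1] ..# => #  t=0,i=3
  [0] ... => .  t=0,i=2
  bits 00101110 = 46

46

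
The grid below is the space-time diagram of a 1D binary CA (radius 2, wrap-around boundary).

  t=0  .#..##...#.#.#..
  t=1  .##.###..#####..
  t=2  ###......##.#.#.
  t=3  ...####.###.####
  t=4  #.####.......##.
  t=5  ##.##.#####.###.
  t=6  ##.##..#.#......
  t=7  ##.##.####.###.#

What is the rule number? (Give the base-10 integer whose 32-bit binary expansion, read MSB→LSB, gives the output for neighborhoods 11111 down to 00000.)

1098235641

  nb #####: next=.  (t=1,i=11, bit31=0)
  nb ####.: next=#  (t=1,i=12, bit30=1)
  nb ###.#: next=.  (t=3,i=6, bit29=0)
  nb ###..: next=.  (t=1,i=6, bit28=0)
  nb ##.##: next=.  (t=1,i=3, bit27=0)
  nb ##.#.: next=.  (t=2,i=11, bit26=0)
  nb ##..#: next=.  (t=1,i=7, bit25=0)
  nb ##...: next=#  (t=0,i=6, bit24=1)
  nb #.###: next=.  (t=1,i=4, bit23=0)
  nb #.##.: next=#  (t=5,i=0, bit22=1)
  nb #.#.#: next=#  (t=0,i=11, bit21=1)
  nb #.#..: next=#  (t=0,i=13, bit20=1)
  nb #..##: next=.  (t=0,i=3, bit19=0)
  nb #..#.: next=#  (t=6,i=6, bit18=1)
  nb #...#: next=.  (t=0,i=7, bit17=0)
  nb #....: next=#  (t=2,i=4, bit16=1)
  nb .####: next=#  (t=1,i=10, bit15=1)
  nb .###.: next=.  (t=1,i=5, bit14=0)
  nb .##.#: next=#  (t=1,i=2, bit13=1)
  nb .##..: next=#  (t=0,i=5, bit12=1)
  nb .#.##: next=#  (t=2,i=15, bit11=1)
  nb .#.#.: next=#  (t=0,i=10, bit10=1)
  nb .#..#: next=#  (t=0,i=2, bit9=1)
  nb .#...: next=.  (t=0,i=14, bit8=0)
  nb ..###: next=#  (t=1,i=9, bit7=1)
  nb ..##.: next=#  (t=0,i=4, bit6=1)
  nb ..#.#: next=#  (t=0,i=9, bit5=1)
  nb ..#..: next=#  (t=0,i=1, bit4=1)
  nb ...##: next=#  (t=1,i=0, bit3=1)
  nb ...#.: next=.  (t=0,i=0, bit2=0)
  nb ....#: next=.  (t=2,i=7, bit1=0)
  nb .....: next=#  (t=2,i=5, bit0=1)
  bits 01000001011101011011111011111001 = 1098235641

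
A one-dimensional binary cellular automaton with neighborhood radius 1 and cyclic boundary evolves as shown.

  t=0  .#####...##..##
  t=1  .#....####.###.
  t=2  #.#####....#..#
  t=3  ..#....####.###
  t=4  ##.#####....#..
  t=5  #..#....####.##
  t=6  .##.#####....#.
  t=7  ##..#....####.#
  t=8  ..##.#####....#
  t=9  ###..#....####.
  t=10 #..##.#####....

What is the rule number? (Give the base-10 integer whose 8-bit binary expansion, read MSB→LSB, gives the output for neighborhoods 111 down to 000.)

  ###|.  b7=0 t=0,i=2
  ##.|.  b6=0 t=0,i=5
  #.#|.  b5=0 t=0,i=0
  #..|#  b4=1 t=0,i=6
  .##|#  b3=1 t=0,i=1
  .#.|.  b2=0 t=1,i=1
  ..#|#  b1=1 t=0,i=8
  ...|#  b0=1 t=0,i=7
  bits 00011011 = 27

27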